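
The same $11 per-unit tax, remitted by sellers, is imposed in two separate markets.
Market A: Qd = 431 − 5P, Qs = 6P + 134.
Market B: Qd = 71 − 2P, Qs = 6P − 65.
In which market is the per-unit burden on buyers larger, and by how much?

Market B, by $2.25.

Market A: pre-tax P* = $27, Q* = 296; post-tax Q = 266; per-unit burden on buyers = $6.
Market B: pre-tax P* = $17, Q* = 37; post-tax Q = 20.5; per-unit burden on buyers = $8.25.
Difference: $6 vs $8.25 → market B is larger by $2.25.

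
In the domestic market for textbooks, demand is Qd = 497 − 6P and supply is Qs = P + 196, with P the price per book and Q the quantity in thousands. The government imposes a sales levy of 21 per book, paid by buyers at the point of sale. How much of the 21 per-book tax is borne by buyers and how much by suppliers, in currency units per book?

Without the tax, 497 − 6P = P + 196 gives 7P = 301, so P* = 43 and Q* = 239.
With the tax collected from buyers, demand (in seller-price terms) shifts: Qd = 497 − 6(P + 21).
Solving gives Q = 221 with buyers paying 46 and suppliers receiving 25 (the 21 wedge).
Burden on buyers: 3; on suppliers: 18. (They sum to 21.)
The less price-elastic side of the market bears the larger share of a per-unit tax.

Buyers bear 3 per book; suppliers bear 18 per book.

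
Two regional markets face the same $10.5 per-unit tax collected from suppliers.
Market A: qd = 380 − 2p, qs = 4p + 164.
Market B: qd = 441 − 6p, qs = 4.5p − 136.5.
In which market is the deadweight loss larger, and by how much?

Market B, by $68.25.

Market A: pre-tax p* = $36, q* = 308; post-tax q = 294; deadweight loss = $73.5.
Market B: pre-tax p* = $55, q* = 111; post-tax q = 84; deadweight loss = $141.75.
Difference: $73.5 vs $141.75 → market B is larger by $68.25.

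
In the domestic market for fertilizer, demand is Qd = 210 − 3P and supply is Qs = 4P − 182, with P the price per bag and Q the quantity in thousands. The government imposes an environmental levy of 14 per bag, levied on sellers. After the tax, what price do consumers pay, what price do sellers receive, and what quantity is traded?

Consumers pay 64; sellers receive 50; quantity = 18.

Without the tax, 210 − 3P = 4P − 182 gives 7P = 392, so P* = 56 and Q* = 42.
With the tax collected from sellers, supply shifts: Qs = 4(P − 14) − 182.
Solving gives Q = 18 with consumers paying 64 and sellers receiving 50 (the 14 wedge).
The less price-elastic side of the market bears the larger share of a per-unit tax.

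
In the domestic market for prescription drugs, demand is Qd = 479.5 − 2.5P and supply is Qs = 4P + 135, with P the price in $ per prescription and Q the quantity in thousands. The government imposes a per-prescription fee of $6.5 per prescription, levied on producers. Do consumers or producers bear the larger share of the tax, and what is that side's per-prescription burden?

Consumers bear the larger share: $4 per prescription.

Without the tax, 479.5 − 2.5P = 4P + 135 gives 6.5P = 344.5, so P* = $53 and Q* = 347.
With the tax collected from producers, supply shifts: Qs = 4(P − 6.5) + 135.
New equilibrium: consumers pay $57, producers receive $50.5, Q = 337. (Wedge: Pb − Ps = 6.5.)
Per-prescription burden: consumers $4, producers $2.5.
Consumers take the larger share because demand is less price-elastic here (demand slope 2.5 vs supply slope 4).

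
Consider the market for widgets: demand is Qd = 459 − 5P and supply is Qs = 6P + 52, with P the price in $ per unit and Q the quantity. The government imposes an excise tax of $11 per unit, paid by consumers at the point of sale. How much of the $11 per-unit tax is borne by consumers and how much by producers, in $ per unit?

Consumers bear $6 per unit; producers bear $5 per unit.

Before the tax: set 459 − 5P = 6P + 52 → P* = $37, Q* = 274.
With the tax collected from consumers, demand (in seller-price terms) shifts: Qd = 459 − 5(P + 11).
New equilibrium: consumers pay $43, producers receive $32, Q = 244. (Wedge: Pb − Ps = 11.)
Burden on consumers: $6; on producers: $5. (They sum to $11.)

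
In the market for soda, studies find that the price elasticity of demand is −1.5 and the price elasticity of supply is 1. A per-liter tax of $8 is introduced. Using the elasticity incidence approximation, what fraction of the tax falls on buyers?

Buyers' share ≈ 0.4.

Incidence ratio: buyers' share ≈ εs / (εs + |εd|) = 1 / (1 + 1.5) = 0.4.
Supply is the less elastic side, so buyers bear the smaller share.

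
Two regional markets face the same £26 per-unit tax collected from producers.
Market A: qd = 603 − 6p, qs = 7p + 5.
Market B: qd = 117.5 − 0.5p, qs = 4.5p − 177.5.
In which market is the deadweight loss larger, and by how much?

Market A, by £939.9.

Market A: pre-tax p* = £46, q* = 327; post-tax q = 243; deadweight loss = £1092.
Market B: pre-tax p* = £59, q* = 88; post-tax q = 76.3; deadweight loss = £152.1.
Difference: £1092 vs £152.1 → market A is larger by £939.9.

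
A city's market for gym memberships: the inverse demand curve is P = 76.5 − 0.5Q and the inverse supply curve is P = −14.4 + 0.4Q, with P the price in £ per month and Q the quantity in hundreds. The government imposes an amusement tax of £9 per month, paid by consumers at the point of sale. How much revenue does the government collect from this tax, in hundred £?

Tax revenue = £819 hundred.

Inverting to Q(P) form: Qd = 153 − 2P; Qs = 2.5P + 36.
Before the tax: set 153 − 2P = 2.5P + 36 → P* = £26, Q* = 101.
With the tax collected from consumers, demand (in seller-price terms) shifts: Qd = 153 − 2(P + 9).
Solving gives Q = 91 with consumers paying £31 and producers receiving £22 (the £9 wedge).
Revenue = t · Q = 9 · 91 = £819.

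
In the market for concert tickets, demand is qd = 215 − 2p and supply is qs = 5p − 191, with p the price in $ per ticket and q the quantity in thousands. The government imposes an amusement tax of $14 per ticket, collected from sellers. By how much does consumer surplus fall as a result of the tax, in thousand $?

Before the tax: set 215 − 2p = 5p − 191 → p* = $58, q* = 99.
With the tax collected from sellers, supply shifts: qs = 5(p − 14) − 191.
Solving gives q = 79 with buyers paying $68 and sellers receiving $54 (the $14 wedge).
ΔCS is the trapezoid between Q = 79 and Q = 99 of height $10: ½ · (99 + 79) · 10 = $890.

Consumer surplus falls by $890 thousand.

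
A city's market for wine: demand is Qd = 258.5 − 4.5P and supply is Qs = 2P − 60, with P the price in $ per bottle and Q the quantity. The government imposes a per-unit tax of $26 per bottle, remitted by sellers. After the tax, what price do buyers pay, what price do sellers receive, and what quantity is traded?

Buyers pay $57; sellers receive $31; quantity = 2.

Without the tax, 258.5 − 4.5P = 2P − 60 gives 6.5P = 318.5, so P* = $49 and Q* = 38.
With the tax collected from sellers, supply shifts: Qs = 2(P − 26) − 60.
New equilibrium: buyers pay $57, sellers receive $31, Q = 2. (Wedge: Pb − Ps = 26.)
The less price-elastic side of the market bears the larger share of a per-unit tax.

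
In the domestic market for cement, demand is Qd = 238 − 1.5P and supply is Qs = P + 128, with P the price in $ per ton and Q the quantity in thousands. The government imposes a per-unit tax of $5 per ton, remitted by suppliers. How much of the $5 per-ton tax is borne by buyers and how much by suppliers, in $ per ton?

Buyers bear $2 per ton; suppliers bear $3 per ton.

Without the tax, 238 − 1.5P = P + 128 gives 2.5P = 110, so P* = $44 and Q* = 172.
With the tax collected from suppliers, supply shifts: Qs = (P − 5) + 128.
New equilibrium: buyers pay $46, suppliers receive $41, Q = 169. (Wedge: Pb − Ps = 5.)
Burden on buyers: $2; on suppliers: $3. (They sum to $5.)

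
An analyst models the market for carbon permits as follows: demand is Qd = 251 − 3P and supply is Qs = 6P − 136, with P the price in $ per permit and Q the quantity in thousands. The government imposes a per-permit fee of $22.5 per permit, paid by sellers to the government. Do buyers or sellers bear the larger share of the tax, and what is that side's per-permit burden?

Before the tax: set 251 − 3P = 6P − 136 → P* = $43, Q* = 122.
With the tax collected from sellers, supply shifts: Qs = 6(P − 22.5) − 136.
New equilibrium: buyers pay $58, sellers receive $35.5, Q = 77. (Wedge: Pb − Ps = 22.5.)
Per-permit burden: buyers $15, sellers $7.5.
Buyers take the larger share because demand is less price-elastic here (demand slope 3 vs supply slope 6).
The less price-elastic side of the market bears the larger share of a per-unit tax.

Buyers bear the larger share: $15 per permit.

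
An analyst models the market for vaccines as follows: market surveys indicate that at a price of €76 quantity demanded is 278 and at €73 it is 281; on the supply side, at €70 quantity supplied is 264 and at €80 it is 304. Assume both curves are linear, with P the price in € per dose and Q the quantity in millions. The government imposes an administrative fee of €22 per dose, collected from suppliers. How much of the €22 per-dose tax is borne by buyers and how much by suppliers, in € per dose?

Buyers bear €17.6 per dose; suppliers bear €4.4 per dose.

Demand slope: (281 − 278)/(73 − 76) = -1, so Qd = 354 − P.
Supply slope: (304 − 264)/(80 − 70) = 4, so Qs = 4P − 16.
Without the tax, 354 − P = 4P − 16 gives 5P = 370, so P* = €74 and Q* = 280.
With the tax collected from suppliers, supply shifts: Qs = 4(P − 22) − 16.
Solving gives Q = 262.4 with buyers paying €91.6 and suppliers receiving €69.6 (the €22 wedge).
Burden on buyers: €17.6; on suppliers: €4.4. (They sum to €22.)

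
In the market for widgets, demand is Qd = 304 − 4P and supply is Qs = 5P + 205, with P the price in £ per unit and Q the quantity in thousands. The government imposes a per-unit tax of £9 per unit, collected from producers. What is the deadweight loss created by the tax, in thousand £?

Deadweight loss = £90 thousand.

Before the tax: set 304 − 4P = 5P + 205 → P* = £11, Q* = 260.
With the tax collected from producers, supply shifts: Qs = 5(P − 9) + 205.
New equilibrium: buyers pay £16, producers receive £7, Q = 240. (Wedge: Pb − Ps = 9.)
Quantity falls by |ΔQ| = |260 − 240| = 20.
DWL = ½ · t · |ΔQ| = ½ · 9 · 20 = £90.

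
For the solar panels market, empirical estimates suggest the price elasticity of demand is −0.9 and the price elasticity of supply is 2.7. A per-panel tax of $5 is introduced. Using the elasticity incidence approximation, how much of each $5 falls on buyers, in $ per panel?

Buyers bear ≈ $3.75 per panel.

Incidence ratio: buyers' share ≈ εs / (εs + |εd|) = 2.7 / (2.7 + 0.9) = 0.75.
So buyers bear ≈ 0.75 × $5 = $3.75; suppliers bear $1.25.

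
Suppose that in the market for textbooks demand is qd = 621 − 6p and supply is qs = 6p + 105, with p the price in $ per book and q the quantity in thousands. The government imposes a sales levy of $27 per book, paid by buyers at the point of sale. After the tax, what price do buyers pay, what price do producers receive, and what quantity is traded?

Buyers pay $56.5; producers receive $29.5; quantity = 282.

Without the tax, 621 − 6p = 6p + 105 gives 12p = 516, so p* = $43 and q* = 363.
With the tax collected from buyers, demand (in seller-price terms) shifts: qd = 621 − 6(p + 27).
Solving gives q = 282 with buyers paying $56.5 and producers receiving $29.5 (the $27 wedge).
The less price-elastic side of the market bears the larger share of a per-unit tax.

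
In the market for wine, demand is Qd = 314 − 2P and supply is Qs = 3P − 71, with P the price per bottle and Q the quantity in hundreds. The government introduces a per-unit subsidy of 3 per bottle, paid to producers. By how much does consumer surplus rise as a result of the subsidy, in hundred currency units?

Before the subsidy: set 314 − 2P = 3P − 71 → P* = 77, Q* = 160.
With a per-unit subsidy paid to producers, each receives P + 3 per unit sold, so supply becomes Qs = 3(P + 3) − 71.
Solving gives Q = 163.6 with buyers paying 75.2 and producers receiving 78.2 (the 3 wedge).
ΔCS is the trapezoid between Q = 163.6 and Q = 160 of height 1.8: ½ · (160 + 163.6) · 1.8 = 291.24.

Consumer surplus rises by 291.24 hundred.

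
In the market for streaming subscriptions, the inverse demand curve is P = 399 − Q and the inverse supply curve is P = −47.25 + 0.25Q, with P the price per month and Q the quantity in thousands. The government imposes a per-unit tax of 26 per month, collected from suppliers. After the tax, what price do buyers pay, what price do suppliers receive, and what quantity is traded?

Buyers pay 62.8; suppliers receive 36.8; quantity = 336.2.

Inverting to Q(P) form: Qd = 399 − P; Qs = 4P + 189.
Before the tax: set 399 − P = 4P + 189 → P* = 42, Q* = 357.
With the tax collected from suppliers, supply shifts: Qs = 4(P − 26) + 189.
New equilibrium: buyers pay 62.8, suppliers receive 36.8, Q = 336.2. (Wedge: Pb − Ps = 26.)
The less price-elastic side of the market bears the larger share of a per-unit tax.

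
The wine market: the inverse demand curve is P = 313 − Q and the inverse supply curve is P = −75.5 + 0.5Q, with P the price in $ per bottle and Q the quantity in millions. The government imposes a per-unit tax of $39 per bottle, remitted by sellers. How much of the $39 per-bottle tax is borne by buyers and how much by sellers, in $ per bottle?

Rewrite in direct form: Qd = 313 − P and Qs = 2P + 151.
Without the tax, 313 − P = 2P + 151 gives 3P = 162, so P* = $54 and Q* = 259.
With the tax collected from sellers, supply shifts: Qs = 2(P − 39) + 151.
Solving gives Q = 233 with buyers paying $80 and sellers receiving $41 (the $39 wedge).
Burden on buyers: $26; on sellers: $13. (They sum to $39.)
The less price-elastic side of the market bears the larger share of a per-unit tax.

Buyers bear $26 per bottle; sellers bear $13 per bottle.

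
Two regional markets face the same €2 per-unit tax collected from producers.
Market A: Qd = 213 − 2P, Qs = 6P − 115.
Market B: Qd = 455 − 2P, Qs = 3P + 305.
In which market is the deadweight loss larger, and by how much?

Market A, by €0.6.

Market A: pre-tax P* = €41, Q* = 131; post-tax Q = 128; deadweight loss = €3.
Market B: pre-tax P* = €30, Q* = 395; post-tax Q = 392.6; deadweight loss = €2.4.
Difference: €3 vs €2.4 → market A is larger by €0.6.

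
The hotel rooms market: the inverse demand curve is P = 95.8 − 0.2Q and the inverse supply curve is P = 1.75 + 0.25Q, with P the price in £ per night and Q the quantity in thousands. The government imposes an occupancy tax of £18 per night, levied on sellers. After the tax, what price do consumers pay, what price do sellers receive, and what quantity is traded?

Consumers pay £62; sellers receive £44; quantity = 169.

Inverting to Q(P) form: Qd = 479 − 5P; Qs = 4P − 7.
Without the tax, 479 − 5P = 4P − 7 gives 9P = 486, so P* = £54 and Q* = 209.
With the tax collected from sellers, supply shifts: Qs = 4(P − 18) − 7.
New equilibrium: consumers pay £62, sellers receive £44, Q = 169. (Wedge: Pb − Ps = 18.)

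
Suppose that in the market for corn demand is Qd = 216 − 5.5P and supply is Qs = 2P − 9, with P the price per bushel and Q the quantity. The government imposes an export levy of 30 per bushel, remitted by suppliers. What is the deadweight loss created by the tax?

Deadweight loss = 660.

Before the tax: set 216 − 5.5P = 2P − 9 → P* = 30, Q* = 51.
With the tax collected from suppliers, supply shifts: Qs = 2(P − 30) − 9.
New equilibrium: consumers pay 38, suppliers receive 8, Q = 7. (Wedge: Pb − Ps = 30.)
Quantity falls by |ΔQ| = |51 − 7| = 44.
DWL = ½ · t · |ΔQ| = ½ · 30 · 44 = 660.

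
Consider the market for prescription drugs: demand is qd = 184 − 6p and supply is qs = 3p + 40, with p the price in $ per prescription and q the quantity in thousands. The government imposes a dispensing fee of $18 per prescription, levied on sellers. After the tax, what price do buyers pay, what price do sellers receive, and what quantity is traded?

Buyers pay $22; sellers receive $4; quantity = 52.

Without the tax, 184 − 6p = 3p + 40 gives 9p = 144, so p* = $16 and q* = 88.
With the tax collected from sellers, supply shifts: qs = 3(p − 18) + 40.
Solving gives q = 52 with buyers paying $22 and sellers receiving $4 (the $18 wedge).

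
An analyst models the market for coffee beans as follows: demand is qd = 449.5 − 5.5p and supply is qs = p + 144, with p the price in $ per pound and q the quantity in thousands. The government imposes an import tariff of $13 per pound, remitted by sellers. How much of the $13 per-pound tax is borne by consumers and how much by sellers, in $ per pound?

Without the tax, 449.5 − 5.5p = p + 144 gives 6.5p = 305.5, so p* = $47 and q* = 191.
With the tax collected from sellers, supply shifts: qs = (p − 13) + 144.
New equilibrium: consumers pay $49, sellers receive $36, q = 180. (Wedge: pb − ps = 13.)
Burden on consumers: $2; on sellers: $11. (They sum to $13.)
The less price-elastic side of the market bears the larger share of a per-unit tax.

Consumers bear $2 per pound; sellers bear $11 per pound.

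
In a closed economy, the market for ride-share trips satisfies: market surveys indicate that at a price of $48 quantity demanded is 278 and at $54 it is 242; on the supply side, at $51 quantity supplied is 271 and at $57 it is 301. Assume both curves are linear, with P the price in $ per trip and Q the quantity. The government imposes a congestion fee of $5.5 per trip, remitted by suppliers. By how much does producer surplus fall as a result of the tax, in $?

Demand slope: (242 − 278)/(54 − 48) = -6, so Qd = 566 − 6P.
Supply slope: (301 − 271)/(57 − 51) = 5, so Qs = 5P + 16.
Before the tax: set 566 − 6P = 5P + 16 → P* = $50, Q* = 266.
With the tax collected from suppliers, supply shifts: Qs = 5(P − 5.5) + 16.
New equilibrium: consumers pay $52.5, suppliers receive $47, Q = 251. (Wedge: Pb − Ps = 5.5.)
ΔPS is the trapezoid between Q = 251 and Q = 266 of height $3: ½ · (266 + 251) · 3 = $775.5.

Producer surplus falls by $775.5.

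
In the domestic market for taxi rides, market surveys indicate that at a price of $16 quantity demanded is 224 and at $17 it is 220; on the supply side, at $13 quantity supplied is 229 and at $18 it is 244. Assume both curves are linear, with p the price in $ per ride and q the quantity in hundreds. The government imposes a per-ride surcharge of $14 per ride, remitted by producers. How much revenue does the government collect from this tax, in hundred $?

Demand slope: (220 − 224)/(17 − 16) = -4, so qd = 288 − 4p.
Supply slope: (244 − 229)/(18 − 13) = 3, so qs = 3p + 190.
Without the tax, 288 − 4p = 3p + 190 gives 7p = 98, so p* = $14 and q* = 232.
With the tax collected from producers, supply shifts: qs = 3(p − 14) + 190.
New equilibrium: buyers pay $20, producers receive $6, q = 208. (Wedge: pb − ps = 14.)
Revenue = t · Q = 14 · 208 = $2912.

Tax revenue = $2912 hundred.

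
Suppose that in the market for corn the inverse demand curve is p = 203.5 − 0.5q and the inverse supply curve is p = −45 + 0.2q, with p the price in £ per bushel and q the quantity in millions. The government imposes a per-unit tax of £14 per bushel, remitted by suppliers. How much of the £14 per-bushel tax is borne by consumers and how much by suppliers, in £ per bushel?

Rewrite in direct form: qd = 407 − 2p and qs = 5p + 225.
Without the tax, 407 − 2p = 5p + 225 gives 7p = 182, so p* = £26 and q* = 355.
With the tax collected from suppliers, supply shifts: qs = 5(p − 14) + 225.
New equilibrium: consumers pay £36, suppliers receive £22, q = 335. (Wedge: pb − ps = 14.)
Burden on consumers: £10; on suppliers: £4. (They sum to £14.)
The less price-elastic side of the market bears the larger share of a per-unit tax.

Consumers bear £10 per bushel; suppliers bear £4 per bushel.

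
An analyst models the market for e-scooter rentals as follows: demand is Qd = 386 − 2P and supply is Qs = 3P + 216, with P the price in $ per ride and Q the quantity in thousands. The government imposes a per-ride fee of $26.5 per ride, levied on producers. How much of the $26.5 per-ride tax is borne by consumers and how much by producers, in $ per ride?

Consumers bear $15.9 per ride; producers bear $10.6 per ride.

Without the tax, 386 − 2P = 3P + 216 gives 5P = 170, so P* = $34 and Q* = 318.
With the tax collected from producers, supply shifts: Qs = 3(P − 26.5) + 216.
New equilibrium: consumers pay $49.9, producers receive $23.4, Q = 286.2. (Wedge: Pb − Ps = 26.5.)
Burden on consumers: $15.9; on producers: $10.6. (They sum to $26.5.)
The less price-elastic side of the market bears the larger share of a per-unit tax.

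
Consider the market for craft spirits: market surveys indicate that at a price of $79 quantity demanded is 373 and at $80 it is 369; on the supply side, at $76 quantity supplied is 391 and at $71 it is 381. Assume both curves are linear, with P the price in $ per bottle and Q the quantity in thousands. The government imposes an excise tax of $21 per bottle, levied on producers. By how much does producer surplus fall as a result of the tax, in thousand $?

Demand slope: (369 − 373)/(80 − 79) = -4, so Qd = 689 − 4P.
Supply slope: (381 − 391)/(71 − 76) = 2, so Qs = 2P + 239.
Without the tax, 689 − 4P = 2P + 239 gives 6P = 450, so P* = $75 and Q* = 389.
With the tax collected from producers, supply shifts: Qs = 2(P − 21) + 239.
Solving gives Q = 361 with consumers paying $82 and producers receiving $61 (the $21 wedge).
ΔPS is the trapezoid between Q = 361 and Q = 389 of height $14: ½ · (389 + 361) · 14 = $5250.

Producer surplus falls by $5250 thousand.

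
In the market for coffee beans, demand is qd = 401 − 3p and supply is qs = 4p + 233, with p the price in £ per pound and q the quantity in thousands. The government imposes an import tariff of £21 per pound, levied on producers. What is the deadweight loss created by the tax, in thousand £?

Deadweight loss = £378 thousand.

Before the tax: set 401 − 3p = 4p + 233 → p* = £24, q* = 329.
With the tax collected from producers, supply shifts: qs = 4(p − 21) + 233.
Solving gives q = 293 with consumers paying £36 and producers receiving £15 (the £21 wedge).
Quantity falls by |ΔQ| = |329 − 293| = 36.
DWL = ½ · t · |ΔQ| = ½ · 21 · 36 = £378.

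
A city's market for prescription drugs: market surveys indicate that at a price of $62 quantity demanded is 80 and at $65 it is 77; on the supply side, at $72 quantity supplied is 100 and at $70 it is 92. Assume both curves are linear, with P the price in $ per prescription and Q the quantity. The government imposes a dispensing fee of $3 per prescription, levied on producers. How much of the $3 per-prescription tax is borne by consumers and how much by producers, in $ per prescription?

Consumers bear $2.4 per prescription; producers bear $0.6 per prescription.

Demand slope: (77 − 80)/(65 − 62) = -1, so Qd = 142 − P.
Supply slope: (92 − 100)/(70 − 72) = 4, so Qs = 4P − 188.
Before the tax: set 142 − P = 4P − 188 → P* = $66, Q* = 76.
With the tax collected from producers, supply shifts: Qs = 4(P − 3) − 188.
New equilibrium: consumers pay $68.4, producers receive $65.4, Q = 73.6. (Wedge: Pb − Ps = 3.)
Burden on consumers: $2.4; on producers: $0.6. (They sum to $3.)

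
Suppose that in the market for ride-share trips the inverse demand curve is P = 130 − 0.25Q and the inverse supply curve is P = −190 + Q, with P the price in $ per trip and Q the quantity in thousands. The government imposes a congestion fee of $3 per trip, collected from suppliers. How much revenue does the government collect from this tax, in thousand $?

Inverting to Q(P) form: Qd = 520 − 4P; Qs = P + 190.
Without the tax, 520 − 4P = P + 190 gives 5P = 330, so P* = $66 and Q* = 256.
With the tax collected from suppliers, supply shifts: Qs = (P − 3) + 190.
Solving gives Q = 253.6 with consumers paying $66.6 and suppliers receiving $63.6 (the $3 wedge).
Revenue = t · Q = 3 · 253.6 = $760.8.

Tax revenue = $760.8 thousand.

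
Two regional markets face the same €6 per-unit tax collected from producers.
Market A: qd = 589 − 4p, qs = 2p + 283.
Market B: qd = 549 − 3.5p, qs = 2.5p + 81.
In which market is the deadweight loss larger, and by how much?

Market A: pre-tax p* = €51, q* = 385; post-tax q = 377; deadweight loss = €24.
Market B: pre-tax p* = €78, q* = 276; post-tax q = 267.25; deadweight loss = €26.25.
Difference: €24 vs €26.25 → market B is larger by €2.25.

Market B, by €2.25.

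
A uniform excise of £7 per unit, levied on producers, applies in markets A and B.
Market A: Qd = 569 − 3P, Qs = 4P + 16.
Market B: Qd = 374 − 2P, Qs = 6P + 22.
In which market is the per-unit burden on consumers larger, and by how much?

Market A: pre-tax P* = £79, Q* = 332; post-tax Q = 320; per-unit burden on consumers = £4.
Market B: pre-tax P* = £44, Q* = 286; post-tax Q = 275.5; per-unit burden on consumers = £5.25.
Difference: £4 vs £5.25 → market B is larger by £1.25.

Market B, by £1.25.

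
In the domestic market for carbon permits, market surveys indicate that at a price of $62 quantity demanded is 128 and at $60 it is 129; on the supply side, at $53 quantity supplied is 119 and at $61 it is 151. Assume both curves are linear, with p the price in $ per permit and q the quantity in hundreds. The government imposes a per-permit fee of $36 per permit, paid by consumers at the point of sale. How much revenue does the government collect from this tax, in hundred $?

Demand slope: (129 − 128)/(60 − 62) = -0.5, so qd = 159 − 0.5p.
Supply slope: (151 − 119)/(61 − 53) = 4, so qs = 4p − 93.
Without the tax, 159 − 0.5p = 4p − 93 gives 4.5p = 252, so p* = $56 and q* = 131.
With the tax collected from consumers, demand (in seller-price terms) shifts: qd = 159 − 0.5(p + 36).
Solving gives q = 115 with consumers paying $88 and suppliers receiving $52 (the $36 wedge).
Revenue = t · Q = 36 · 115 = $4140.

Tax revenue = $4140 hundred.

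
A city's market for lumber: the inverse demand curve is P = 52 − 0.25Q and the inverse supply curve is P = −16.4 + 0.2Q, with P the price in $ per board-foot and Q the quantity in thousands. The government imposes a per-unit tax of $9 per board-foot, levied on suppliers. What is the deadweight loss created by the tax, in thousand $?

Rewrite in direct form: Qd = 208 − 4P and Qs = 5P + 82.
Without the tax, 208 − 4P = 5P + 82 gives 9P = 126, so P* = $14 and Q* = 152.
With the tax collected from suppliers, supply shifts: Qs = 5(P − 9) + 82.
Solving gives Q = 132 with buyers paying $19 and suppliers receiving $10 (the $9 wedge).
Quantity falls by |ΔQ| = |152 − 132| = 20.
DWL = ½ · t · |ΔQ| = ½ · 9 · 20 = $90.

Deadweight loss = $90 thousand.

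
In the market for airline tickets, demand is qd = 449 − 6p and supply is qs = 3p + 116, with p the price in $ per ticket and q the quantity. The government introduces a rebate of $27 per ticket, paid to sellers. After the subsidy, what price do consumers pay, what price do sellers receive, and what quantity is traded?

Consumers pay $28; sellers receive $55; quantity = 281.

Without the subsidy, 449 − 6p = 3p + 116 gives 9p = 333, so p* = $37 and q* = 227.
With a per-unit subsidy paid to sellers, each receives p + 27 per unit sold, so supply becomes qs = 3(p + 27) + 116.
Solving gives q = 281 with consumers paying $28 and sellers receiving $55 (the $27 wedge).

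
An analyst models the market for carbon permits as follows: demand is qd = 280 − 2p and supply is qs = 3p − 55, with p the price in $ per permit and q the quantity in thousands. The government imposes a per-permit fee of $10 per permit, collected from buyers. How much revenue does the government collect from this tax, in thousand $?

Before the tax: set 280 − 2p = 3p − 55 → p* = $67, q* = 146.
With the tax collected from buyers, demand (in seller-price terms) shifts: qd = 280 − 2(p + 10).
Solving gives q = 134 with buyers paying $73 and producers receiving $63 (the $10 wedge).
Revenue = t · Q = 10 · 134 = $1340.

Tax revenue = $1340 thousand.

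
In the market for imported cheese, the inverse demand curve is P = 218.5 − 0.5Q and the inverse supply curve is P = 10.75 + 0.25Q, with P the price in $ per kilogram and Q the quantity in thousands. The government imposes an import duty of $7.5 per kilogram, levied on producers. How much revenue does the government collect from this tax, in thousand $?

Tax revenue = $2002.5 thousand.

Rewrite in direct form: Qd = 437 − 2P and Qs = 4P − 43.
Without the tax, 437 − 2P = 4P − 43 gives 6P = 480, so P* = $80 and Q* = 277.
With the tax collected from producers, supply shifts: Qs = 4(P − 7.5) − 43.
New equilibrium: consumers pay $85, producers receive $77.5, Q = 267. (Wedge: Pb − Ps = 7.5.)
Revenue = t · Q = 7.5 · 267 = $2002.5.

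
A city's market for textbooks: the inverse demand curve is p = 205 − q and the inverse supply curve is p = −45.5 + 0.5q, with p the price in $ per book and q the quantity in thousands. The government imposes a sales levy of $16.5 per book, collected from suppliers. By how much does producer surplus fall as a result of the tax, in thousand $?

Inverting to q(p) form: qd = 205 − p; qs = 2p + 91.
Without the tax, 205 − p = 2p + 91 gives 3p = 114, so p* = $38 and q* = 167.
With the tax collected from suppliers, supply shifts: qs = 2(p − 16.5) + 91.
New equilibrium: consumers pay $49, suppliers receive $32.5, q = 156. (Wedge: pb − ps = 16.5.)
ΔPS is the trapezoid between Q = 156 and Q = 167 of height $5.5: ½ · (167 + 156) · 5.5 = $888.25.

Producer surplus falls by $888.25 thousand.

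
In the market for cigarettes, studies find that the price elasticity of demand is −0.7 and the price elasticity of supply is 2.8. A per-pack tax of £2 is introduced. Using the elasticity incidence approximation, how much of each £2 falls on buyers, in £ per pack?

Incidence ratio: buyers' share ≈ εs / (εs + |εd|) = 2.8 / (2.8 + 0.7) = 0.8.
So buyers bear ≈ 0.8 × £2 = £1.6; suppliers bear £0.4.

Buyers bear ≈ £1.6 per pack.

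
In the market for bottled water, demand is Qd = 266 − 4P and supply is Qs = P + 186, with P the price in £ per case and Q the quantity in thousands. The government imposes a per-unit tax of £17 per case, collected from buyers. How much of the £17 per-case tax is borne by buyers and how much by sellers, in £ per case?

Buyers bear £3.4 per case; sellers bear £13.6 per case.

Without the tax, 266 − 4P = P + 186 gives 5P = 80, so P* = £16 and Q* = 202.
With the tax collected from buyers, demand (in seller-price terms) shifts: Qd = 266 − 4(P + 17).
Solving gives Q = 188.4 with buyers paying £19.4 and sellers receiving £2.4 (the £17 wedge).
Burden on buyers: £3.4; on sellers: £13.6. (They sum to £17.)
The less price-elastic side of the market bears the larger share of a per-unit tax.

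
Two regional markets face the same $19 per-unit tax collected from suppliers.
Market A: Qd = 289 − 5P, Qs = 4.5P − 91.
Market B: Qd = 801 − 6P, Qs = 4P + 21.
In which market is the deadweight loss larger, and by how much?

Market A: pre-tax P* = $40, Q* = 89; post-tax Q = 44; deadweight loss = $427.5.
Market B: pre-tax P* = $78, Q* = 333; post-tax Q = 287.4; deadweight loss = $433.2.
Difference: $427.5 vs $433.2 → market B is larger by $5.7.

Market B, by $5.7.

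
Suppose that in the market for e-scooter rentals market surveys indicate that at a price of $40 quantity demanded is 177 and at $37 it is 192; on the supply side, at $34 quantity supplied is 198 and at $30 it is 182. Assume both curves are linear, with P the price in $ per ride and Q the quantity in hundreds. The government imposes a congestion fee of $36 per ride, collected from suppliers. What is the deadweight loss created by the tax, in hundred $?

Demand slope: (192 − 177)/(37 − 40) = -5, so Qd = 377 − 5P.
Supply slope: (182 − 198)/(30 − 34) = 4, so Qs = 4P + 62.
Without the tax, 377 − 5P = 4P + 62 gives 9P = 315, so P* = $35 and Q* = 202.
With the tax collected from suppliers, supply shifts: Qs = 4(P − 36) + 62.
New equilibrium: buyers pay $51, suppliers receive $15, Q = 122. (Wedge: Pb − Ps = 36.)
Quantity falls by |ΔQ| = |202 − 122| = 80.
DWL = ½ · t · |ΔQ| = ½ · 36 · 80 = $1440.

Deadweight loss = $1440 hundred.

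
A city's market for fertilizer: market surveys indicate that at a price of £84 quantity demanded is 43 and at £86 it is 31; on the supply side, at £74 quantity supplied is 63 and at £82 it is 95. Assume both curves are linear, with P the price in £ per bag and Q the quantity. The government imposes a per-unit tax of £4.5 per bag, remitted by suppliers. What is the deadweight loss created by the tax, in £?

Deadweight loss = £24.3.

Demand slope: (31 − 43)/(86 − 84) = -6, so Qd = 547 − 6P.
Supply slope: (95 − 63)/(82 − 74) = 4, so Qs = 4P − 233.
Without the tax, 547 − 6P = 4P − 233 gives 10P = 780, so P* = £78 and Q* = 79.
With the tax collected from suppliers, supply shifts: Qs = 4(P − 4.5) − 233.
Solving gives Q = 68.2 with consumers paying £79.8 and suppliers receiving £75.3 (the £4.5 wedge).
Quantity falls by |ΔQ| = |79 − 68.2| = 10.8.
DWL = ½ · t · |ΔQ| = ½ · 4.5 · 10.8 = £24.3.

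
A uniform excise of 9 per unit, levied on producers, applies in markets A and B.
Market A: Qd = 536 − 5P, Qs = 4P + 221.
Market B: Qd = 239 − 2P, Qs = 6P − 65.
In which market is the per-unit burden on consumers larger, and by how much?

Market A: pre-tax P* = 35, Q* = 361; post-tax Q = 341; per-unit burden on consumers = 4.
Market B: pre-tax P* = 38, Q* = 163; post-tax Q = 149.5; per-unit burden on consumers = 6.75.
Difference: 4 vs 6.75 → market B is larger by 2.75.

Market B, by 2.75.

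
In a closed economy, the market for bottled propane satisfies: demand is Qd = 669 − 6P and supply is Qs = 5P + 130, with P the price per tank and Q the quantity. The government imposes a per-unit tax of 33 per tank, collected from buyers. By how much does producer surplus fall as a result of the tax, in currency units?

Before the tax: set 669 − 6P = 5P + 130 → P* = 49, Q* = 375.
With the tax collected from buyers, demand (in seller-price terms) shifts: Qd = 669 − 6(P + 33).
Solving gives Q = 285 with buyers paying 64 and producers receiving 31 (the 33 wedge).
ΔPS is the trapezoid between Q = 285 and Q = 375 of height 18: ½ · (375 + 285) · 18 = 5940.

Producer surplus falls by 5940.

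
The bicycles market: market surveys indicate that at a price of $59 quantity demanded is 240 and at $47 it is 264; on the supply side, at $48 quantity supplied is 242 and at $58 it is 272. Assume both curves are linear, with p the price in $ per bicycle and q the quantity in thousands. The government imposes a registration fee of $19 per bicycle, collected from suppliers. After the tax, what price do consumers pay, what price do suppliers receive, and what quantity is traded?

Consumers pay $63.4; suppliers receive $44.4; quantity = 231.2.

Demand slope: (264 − 240)/(47 − 59) = -2, so qd = 358 − 2p.
Supply slope: (272 − 242)/(58 − 48) = 3, so qs = 3p + 98.
Without the tax, 358 − 2p = 3p + 98 gives 5p = 260, so p* = $52 and q* = 254.
With the tax collected from suppliers, supply shifts: qs = 3(p − 19) + 98.
New equilibrium: consumers pay $63.4, suppliers receive $44.4, q = 231.2. (Wedge: pb − ps = 19.)
The less price-elastic side of the market bears the larger share of a per-unit tax.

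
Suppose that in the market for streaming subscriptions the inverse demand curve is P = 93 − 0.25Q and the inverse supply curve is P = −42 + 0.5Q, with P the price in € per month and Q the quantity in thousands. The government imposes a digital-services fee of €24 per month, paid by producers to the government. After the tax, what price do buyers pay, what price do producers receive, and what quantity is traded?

Buyers pay €56; producers receive €32; quantity = 148.

Rewrite in direct form: Qd = 372 − 4P and Qs = 2P + 84.
Without the tax, 372 − 4P = 2P + 84 gives 6P = 288, so P* = €48 and Q* = 180.
With the tax collected from producers, supply shifts: Qs = 2(P − 24) + 84.
Solving gives Q = 148 with buyers paying €56 and producers receiving €32 (the €24 wedge).
The less price-elastic side of the market bears the larger share of a per-unit tax.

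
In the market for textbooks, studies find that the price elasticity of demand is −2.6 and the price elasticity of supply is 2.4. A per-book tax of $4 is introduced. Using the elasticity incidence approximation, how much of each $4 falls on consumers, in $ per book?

Consumers bear ≈ $1.92 per book.

Incidence ratio: consumers' share ≈ εs / (εs + |εd|) = 2.4 / (2.4 + 2.6) = 0.48.
So consumers bear ≈ 0.48 × $4 = $1.92; suppliers bear $2.08.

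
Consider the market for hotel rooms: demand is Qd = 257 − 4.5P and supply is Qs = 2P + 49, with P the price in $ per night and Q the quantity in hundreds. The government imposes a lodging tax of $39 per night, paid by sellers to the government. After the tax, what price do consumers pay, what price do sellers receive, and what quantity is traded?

Without the tax, 257 − 4.5P = 2P + 49 gives 6.5P = 208, so P* = $32 and Q* = 113.
With the tax collected from sellers, supply shifts: Qs = 2(P − 39) + 49.
New equilibrium: consumers pay $44, sellers receive $5, Q = 59. (Wedge: Pb − Ps = 39.)

Consumers pay $44; sellers receive $5; quantity = 59.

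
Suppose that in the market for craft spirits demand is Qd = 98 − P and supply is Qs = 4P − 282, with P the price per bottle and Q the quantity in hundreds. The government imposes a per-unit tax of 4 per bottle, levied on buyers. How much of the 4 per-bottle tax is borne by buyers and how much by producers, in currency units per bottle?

Without the tax, 98 − P = 4P − 282 gives 5P = 380, so P* = 76 and Q* = 22.
With the tax collected from buyers, demand (in seller-price terms) shifts: Qd = 98 − (P + 4).
New equilibrium: buyers pay 79.2, producers receive 75.2, Q = 18.8. (Wedge: Pb − Ps = 4.)
Burden on buyers: 3.2; on producers: 0.8. (They sum to 4.)
The less price-elastic side of the market bears the larger share of a per-unit tax.

Buyers bear 3.2 per bottle; producers bear 0.8 per bottle.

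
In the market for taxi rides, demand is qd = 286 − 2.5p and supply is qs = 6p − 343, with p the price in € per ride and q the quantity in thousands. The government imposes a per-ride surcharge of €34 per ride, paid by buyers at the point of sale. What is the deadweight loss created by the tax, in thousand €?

Deadweight loss = €1020 thousand.

Without the tax, 286 − 2.5p = 6p − 343 gives 8.5p = 629, so p* = €74 and q* = 101.
With the tax collected from buyers, demand (in seller-price terms) shifts: qd = 286 − 2.5(p + 34).
Solving gives q = 41 with buyers paying €98 and producers receiving €64 (the €34 wedge).
Quantity falls by |ΔQ| = |101 − 41| = 60.
DWL = ½ · t · |ΔQ| = ½ · 34 · 60 = €1020.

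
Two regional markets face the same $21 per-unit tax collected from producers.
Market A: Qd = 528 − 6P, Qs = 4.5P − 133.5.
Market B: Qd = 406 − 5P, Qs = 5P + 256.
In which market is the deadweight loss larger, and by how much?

Market A, by $15.75.

Market A: pre-tax P* = $63, Q* = 150; post-tax Q = 96; deadweight loss = $567.
Market B: pre-tax P* = $15, Q* = 331; post-tax Q = 278.5; deadweight loss = $551.25.
Difference: $567 vs $551.25 → market A is larger by $15.75.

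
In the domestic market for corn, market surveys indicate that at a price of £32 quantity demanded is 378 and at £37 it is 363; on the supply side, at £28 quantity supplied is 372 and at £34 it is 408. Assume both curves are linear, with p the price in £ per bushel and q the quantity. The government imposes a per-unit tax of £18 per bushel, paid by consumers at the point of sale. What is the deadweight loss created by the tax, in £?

Deadweight loss = £324.

Demand slope: (363 − 378)/(37 − 32) = -3, so qd = 474 − 3p.
Supply slope: (408 − 372)/(34 − 28) = 6, so qs = 6p + 204.
Before the tax: set 474 − 3p = 6p + 204 → p* = £30, q* = 384.
With the tax collected from consumers, demand (in seller-price terms) shifts: qd = 474 − 3(p + 18).
Solving gives q = 348 with consumers paying £42 and producers receiving £24 (the £18 wedge).
Quantity falls by |ΔQ| = |384 − 348| = 36.
DWL = ½ · t · |ΔQ| = ½ · 18 · 36 = £324.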